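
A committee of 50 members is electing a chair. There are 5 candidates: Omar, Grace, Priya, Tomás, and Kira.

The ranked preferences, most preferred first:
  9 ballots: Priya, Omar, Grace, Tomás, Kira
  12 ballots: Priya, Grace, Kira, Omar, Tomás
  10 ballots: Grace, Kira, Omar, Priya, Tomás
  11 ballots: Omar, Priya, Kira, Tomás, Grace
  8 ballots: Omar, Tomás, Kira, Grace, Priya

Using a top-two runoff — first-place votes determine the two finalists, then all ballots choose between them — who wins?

Omar

Round 1 first-place votes: Omar 19, Grace 10, Priya 21, Tomás 0, Kira 0. Priya and Omar advance.
Runoff: Priya is ranked above Omar on 21 ballots, Omar above Priya on 29.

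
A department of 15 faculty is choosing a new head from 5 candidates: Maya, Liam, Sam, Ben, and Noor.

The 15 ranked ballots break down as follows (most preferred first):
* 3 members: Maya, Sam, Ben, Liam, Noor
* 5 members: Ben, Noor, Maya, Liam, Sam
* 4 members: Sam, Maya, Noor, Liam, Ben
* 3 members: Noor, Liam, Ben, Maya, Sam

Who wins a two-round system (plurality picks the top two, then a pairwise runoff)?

Ben

Round 1 first-place votes: Maya 3, Liam 0, Sam 4, Ben 5, Noor 3. Ben and Sam advance.
Runoff: Ben is ranked above Sam on 8 ballots, Sam above Ben on 7.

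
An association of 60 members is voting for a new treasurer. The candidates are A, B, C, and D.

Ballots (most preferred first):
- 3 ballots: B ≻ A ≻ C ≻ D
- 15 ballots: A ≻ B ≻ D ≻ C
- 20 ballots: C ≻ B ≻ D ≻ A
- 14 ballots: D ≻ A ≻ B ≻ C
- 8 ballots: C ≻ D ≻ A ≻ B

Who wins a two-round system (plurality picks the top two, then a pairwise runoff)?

A

Round 1 first-place votes: A 15, B 3, C 28, D 14. C and A advance.
Runoff: C is ranked above A on 28 ballots, A above C on 32.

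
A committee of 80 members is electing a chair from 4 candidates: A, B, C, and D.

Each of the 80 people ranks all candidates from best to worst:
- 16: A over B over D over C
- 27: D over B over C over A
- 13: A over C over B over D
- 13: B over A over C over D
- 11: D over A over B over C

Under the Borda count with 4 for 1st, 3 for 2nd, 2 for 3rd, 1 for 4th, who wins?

A: 16×4 + 27×1 + 13×4 + 13×3 + 11×3 = 215
B: 16×3 + 27×3 + 13×2 + 13×4 + 11×2 = 229
C: 16×1 + 27×2 + 13×3 + 13×2 + 11×1 = 146
D: 16×2 + 27×4 + 13×1 + 13×1 + 11×4 = 210

B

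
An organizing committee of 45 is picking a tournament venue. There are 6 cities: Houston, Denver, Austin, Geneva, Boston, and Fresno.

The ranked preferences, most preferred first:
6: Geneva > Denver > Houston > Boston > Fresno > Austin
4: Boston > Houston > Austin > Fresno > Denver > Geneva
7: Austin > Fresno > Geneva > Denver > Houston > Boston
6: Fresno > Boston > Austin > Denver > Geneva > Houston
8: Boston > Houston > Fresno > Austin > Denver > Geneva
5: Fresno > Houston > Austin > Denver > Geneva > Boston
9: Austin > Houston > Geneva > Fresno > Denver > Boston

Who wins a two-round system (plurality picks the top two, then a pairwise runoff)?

Boston

Round 1 first-place votes: Houston 0, Denver 0, Austin 16, Geneva 6, Boston 12, Fresno 11. Austin and Boston advance.
Runoff: Austin is ranked above Boston on 21 ballots, Boston above Austin on 24.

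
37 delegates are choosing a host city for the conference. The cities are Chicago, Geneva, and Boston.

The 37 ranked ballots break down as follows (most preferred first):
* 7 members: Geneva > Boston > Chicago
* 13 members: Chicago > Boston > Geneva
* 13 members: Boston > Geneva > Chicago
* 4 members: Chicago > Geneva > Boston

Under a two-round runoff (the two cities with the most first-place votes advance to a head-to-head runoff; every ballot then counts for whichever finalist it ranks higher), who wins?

Round 1 first-place votes: Chicago 17, Geneva 7, Boston 13. Chicago and Boston advance.
Runoff: Chicago is ranked above Boston on 17 ballots, Boston above Chicago on 20.

Boston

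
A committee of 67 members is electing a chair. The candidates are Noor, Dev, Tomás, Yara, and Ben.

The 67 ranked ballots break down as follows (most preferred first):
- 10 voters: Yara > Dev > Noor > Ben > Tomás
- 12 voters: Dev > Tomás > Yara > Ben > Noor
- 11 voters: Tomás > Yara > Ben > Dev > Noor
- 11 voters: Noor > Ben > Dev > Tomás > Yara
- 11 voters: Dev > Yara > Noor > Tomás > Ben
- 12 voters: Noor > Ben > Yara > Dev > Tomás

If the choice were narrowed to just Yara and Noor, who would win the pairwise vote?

Yara

Yara is ranked above Noor on 44 ballots; Noor above Yara on 23.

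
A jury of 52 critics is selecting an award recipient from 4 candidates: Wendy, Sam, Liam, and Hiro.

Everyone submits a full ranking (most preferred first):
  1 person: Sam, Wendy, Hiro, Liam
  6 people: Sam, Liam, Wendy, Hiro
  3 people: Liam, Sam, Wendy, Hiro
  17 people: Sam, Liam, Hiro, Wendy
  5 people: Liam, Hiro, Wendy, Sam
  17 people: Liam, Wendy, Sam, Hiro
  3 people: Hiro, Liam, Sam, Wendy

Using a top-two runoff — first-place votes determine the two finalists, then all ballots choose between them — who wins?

Liam

Round 1 first-place votes: Wendy 0, Sam 24, Liam 25, Hiro 3. Liam and Sam advance.
Runoff: Liam is ranked above Sam on 28 ballots, Sam above Liam on 24.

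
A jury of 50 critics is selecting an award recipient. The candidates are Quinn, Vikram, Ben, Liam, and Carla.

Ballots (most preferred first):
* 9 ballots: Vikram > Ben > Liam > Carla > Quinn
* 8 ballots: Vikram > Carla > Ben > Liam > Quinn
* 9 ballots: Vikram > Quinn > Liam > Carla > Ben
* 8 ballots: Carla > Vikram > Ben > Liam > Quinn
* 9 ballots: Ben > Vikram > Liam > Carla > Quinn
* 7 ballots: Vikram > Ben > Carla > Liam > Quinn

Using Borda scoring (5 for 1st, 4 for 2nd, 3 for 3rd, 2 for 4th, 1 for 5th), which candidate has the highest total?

Quinn: 9×1 + 8×1 + 9×4 + 8×1 + 9×1 + 7×1 = 77
Vikram: 9×5 + 8×5 + 9×5 + 8×4 + 9×4 + 7×5 = 233
Ben: 9×4 + 8×3 + 9×1 + 8×3 + 9×5 + 7×4 = 166
Liam: 9×3 + 8×2 + 9×3 + 8×2 + 9×3 + 7×2 = 127
Carla: 9×2 + 8×4 + 9×2 + 8×5 + 9×2 + 7×3 = 147

Vikram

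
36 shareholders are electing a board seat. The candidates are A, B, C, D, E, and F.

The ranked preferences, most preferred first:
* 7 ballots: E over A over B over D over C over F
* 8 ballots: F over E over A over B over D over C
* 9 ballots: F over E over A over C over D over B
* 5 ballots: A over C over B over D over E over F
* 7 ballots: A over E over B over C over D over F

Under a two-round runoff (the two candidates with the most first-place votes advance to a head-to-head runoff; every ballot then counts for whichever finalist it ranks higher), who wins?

A

Round 1 first-place votes: A 12, B 0, C 0, D 0, E 7, F 17. F and A advance.
Runoff: F is ranked above A on 17 ballots, A above F on 19.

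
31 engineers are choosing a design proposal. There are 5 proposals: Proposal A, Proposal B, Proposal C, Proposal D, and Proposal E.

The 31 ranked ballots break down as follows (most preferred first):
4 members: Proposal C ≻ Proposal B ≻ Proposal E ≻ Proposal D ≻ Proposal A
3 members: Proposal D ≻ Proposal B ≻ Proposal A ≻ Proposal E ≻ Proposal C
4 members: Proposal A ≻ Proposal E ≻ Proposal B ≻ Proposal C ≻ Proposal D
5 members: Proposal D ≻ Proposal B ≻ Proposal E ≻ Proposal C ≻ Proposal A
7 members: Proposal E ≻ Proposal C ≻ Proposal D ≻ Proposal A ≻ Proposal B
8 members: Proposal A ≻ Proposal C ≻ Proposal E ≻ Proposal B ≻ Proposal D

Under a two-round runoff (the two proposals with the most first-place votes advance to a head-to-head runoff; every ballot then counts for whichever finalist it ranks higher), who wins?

Round 1 first-place votes: Proposal A 12, Proposal B 0, Proposal C 4, Proposal D 8, Proposal E 7. Proposal A and Proposal D advance.
Runoff: Proposal A is ranked above Proposal D on 12 ballots, Proposal D above Proposal A on 19.

Proposal D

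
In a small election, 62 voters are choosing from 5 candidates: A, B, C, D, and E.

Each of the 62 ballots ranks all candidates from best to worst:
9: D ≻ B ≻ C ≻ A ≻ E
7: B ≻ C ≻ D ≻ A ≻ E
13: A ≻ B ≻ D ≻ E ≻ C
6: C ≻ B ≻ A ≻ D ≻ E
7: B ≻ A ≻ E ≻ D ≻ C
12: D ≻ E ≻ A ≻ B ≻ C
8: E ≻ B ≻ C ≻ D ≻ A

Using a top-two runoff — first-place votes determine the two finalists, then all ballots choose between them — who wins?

Round 1 first-place votes: A 13, B 14, C 6, D 21, E 8. D and B advance.
Runoff: D is ranked above B on 21 ballots, B above D on 41.

B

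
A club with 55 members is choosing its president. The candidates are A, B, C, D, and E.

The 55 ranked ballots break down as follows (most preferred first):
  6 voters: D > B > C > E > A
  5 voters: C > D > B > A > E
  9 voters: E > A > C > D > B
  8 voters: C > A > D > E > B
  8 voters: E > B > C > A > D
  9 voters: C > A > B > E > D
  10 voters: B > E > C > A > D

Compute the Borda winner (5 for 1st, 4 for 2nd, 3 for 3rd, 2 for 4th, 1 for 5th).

A: 6×1 + 5×2 + 9×4 + 8×4 + 8×2 + 9×4 + 10×2 = 156
B: 6×4 + 5×3 + 9×1 + 8×1 + 8×4 + 9×3 + 10×5 = 165
C: 6×3 + 5×5 + 9×3 + 8×5 + 8×3 + 9×5 + 10×3 = 209
D: 6×5 + 5×4 + 9×2 + 8×3 + 8×1 + 9×1 + 10×1 = 119
E: 6×2 + 5×1 + 9×5 + 8×2 + 8×5 + 9×2 + 10×4 = 176

C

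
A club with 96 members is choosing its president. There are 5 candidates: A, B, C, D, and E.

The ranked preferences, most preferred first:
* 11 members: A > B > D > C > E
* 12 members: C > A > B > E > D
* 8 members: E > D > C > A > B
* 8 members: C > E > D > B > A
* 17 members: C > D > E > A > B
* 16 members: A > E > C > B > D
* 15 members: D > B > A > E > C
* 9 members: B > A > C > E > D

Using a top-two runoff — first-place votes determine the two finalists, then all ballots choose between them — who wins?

A

Round 1 first-place votes: A 27, B 9, C 37, D 15, E 8. C and A advance.
Runoff: C is ranked above A on 45 ballots, A above C on 51.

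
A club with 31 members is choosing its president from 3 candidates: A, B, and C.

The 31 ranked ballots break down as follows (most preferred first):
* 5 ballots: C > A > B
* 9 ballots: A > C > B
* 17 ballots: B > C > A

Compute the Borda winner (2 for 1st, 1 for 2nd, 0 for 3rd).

A: 5×1 + 9×2 + 17×0 = 23
B: 5×0 + 9×0 + 17×2 = 34
C: 5×2 + 9×1 + 17×1 = 36

C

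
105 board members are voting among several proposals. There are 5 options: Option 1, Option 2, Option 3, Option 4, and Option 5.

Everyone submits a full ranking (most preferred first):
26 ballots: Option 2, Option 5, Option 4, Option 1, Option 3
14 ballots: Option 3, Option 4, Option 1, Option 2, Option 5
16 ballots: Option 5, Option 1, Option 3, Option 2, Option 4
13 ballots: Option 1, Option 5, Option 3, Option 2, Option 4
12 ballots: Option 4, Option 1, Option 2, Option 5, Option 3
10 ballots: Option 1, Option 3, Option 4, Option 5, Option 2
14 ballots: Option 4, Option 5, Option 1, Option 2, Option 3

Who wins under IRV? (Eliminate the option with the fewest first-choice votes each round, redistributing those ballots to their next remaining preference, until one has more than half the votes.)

Round 1: Option 1 23, Option 2 26, Option 3 14, Option 4 26, Option 5 16. Option 3 eliminated.
Round 2: Option 1 23, Option 2 26, Option 4 40, Option 5 16. Option 5 eliminated.
Round 3: Option 1 39, Option 2 26, Option 4 40. Option 2 eliminated.
Round 4: Option 1 39, Option 4 66. Option 4 has a majority (≥53).

Option 4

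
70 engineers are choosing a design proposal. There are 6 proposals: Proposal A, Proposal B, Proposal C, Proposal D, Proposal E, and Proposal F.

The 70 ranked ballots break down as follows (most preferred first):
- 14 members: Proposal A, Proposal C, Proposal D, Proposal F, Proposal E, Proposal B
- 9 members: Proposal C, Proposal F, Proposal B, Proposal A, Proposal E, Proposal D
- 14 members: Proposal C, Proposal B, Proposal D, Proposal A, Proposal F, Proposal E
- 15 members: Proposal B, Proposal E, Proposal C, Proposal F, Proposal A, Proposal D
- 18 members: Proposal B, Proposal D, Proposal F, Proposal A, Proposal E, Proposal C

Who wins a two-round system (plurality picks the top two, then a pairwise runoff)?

Round 1 first-place votes: Proposal A 14, Proposal B 33, Proposal C 23, Proposal D 0, Proposal E 0, Proposal F 0. Proposal B and Proposal C advance.
Runoff: Proposal B is ranked above Proposal C on 33 ballots, Proposal C above Proposal B on 37.

Proposal C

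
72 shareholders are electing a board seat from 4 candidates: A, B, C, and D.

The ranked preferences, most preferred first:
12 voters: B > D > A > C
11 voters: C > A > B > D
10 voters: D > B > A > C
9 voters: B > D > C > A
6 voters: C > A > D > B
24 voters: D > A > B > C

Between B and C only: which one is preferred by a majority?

B

B is ranked above C on 55 ballots; C above B on 17.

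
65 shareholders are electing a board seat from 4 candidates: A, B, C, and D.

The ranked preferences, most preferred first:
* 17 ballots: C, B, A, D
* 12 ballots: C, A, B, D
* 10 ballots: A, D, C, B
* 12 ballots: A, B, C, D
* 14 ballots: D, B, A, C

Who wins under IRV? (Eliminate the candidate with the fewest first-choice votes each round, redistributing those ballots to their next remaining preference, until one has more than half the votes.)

Round 1: A 22, B 0, C 29, D 14. B eliminated.
Round 2: A 22, C 29, D 14. D eliminated.
Round 3: A 36, C 29. A has a majority (≥33).

A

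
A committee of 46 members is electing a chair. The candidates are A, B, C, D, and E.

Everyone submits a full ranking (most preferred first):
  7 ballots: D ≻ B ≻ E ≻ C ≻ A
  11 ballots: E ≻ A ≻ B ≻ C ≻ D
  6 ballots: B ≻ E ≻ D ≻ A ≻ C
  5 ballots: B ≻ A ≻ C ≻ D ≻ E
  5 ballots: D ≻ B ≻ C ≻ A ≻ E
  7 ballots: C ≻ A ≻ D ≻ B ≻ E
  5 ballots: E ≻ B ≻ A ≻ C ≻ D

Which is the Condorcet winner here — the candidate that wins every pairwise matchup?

B vs A: 28–18
B vs C: 39–7
B vs D: 27–19
B vs E: 30–16
B beats every other candidate.

B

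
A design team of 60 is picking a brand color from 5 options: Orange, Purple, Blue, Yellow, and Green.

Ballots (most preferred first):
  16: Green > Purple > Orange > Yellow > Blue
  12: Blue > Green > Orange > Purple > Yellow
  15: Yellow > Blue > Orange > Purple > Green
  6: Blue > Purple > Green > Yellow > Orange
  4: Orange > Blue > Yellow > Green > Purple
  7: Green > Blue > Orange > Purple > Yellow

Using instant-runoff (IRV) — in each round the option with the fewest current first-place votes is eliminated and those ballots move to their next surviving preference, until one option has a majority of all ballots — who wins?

Blue

Round 1: Orange 4, Purple 0, Blue 18, Yellow 15, Green 23. Purple eliminated.
Round 2: Orange 4, Blue 18, Yellow 15, Green 23. Orange eliminated.
Round 3: Blue 22, Yellow 15, Green 23. Yellow eliminated.
Round 4: Blue 37, Green 23. Blue has a majority (≥31).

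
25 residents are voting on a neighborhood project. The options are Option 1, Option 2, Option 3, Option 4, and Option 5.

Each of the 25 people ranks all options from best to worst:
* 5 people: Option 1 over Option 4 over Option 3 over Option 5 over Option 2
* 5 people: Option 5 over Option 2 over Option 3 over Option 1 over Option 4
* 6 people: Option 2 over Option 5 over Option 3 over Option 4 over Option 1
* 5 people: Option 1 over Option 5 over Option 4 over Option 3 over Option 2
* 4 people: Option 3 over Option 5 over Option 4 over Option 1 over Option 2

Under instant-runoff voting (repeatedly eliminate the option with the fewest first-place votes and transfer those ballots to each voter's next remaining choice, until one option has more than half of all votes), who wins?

Round 1: Option 1 10, Option 2 6, Option 3 4, Option 4 0, Option 5 5. Option 4 eliminated.
Round 2: Option 1 10, Option 2 6, Option 3 4, Option 5 5. Option 3 eliminated.
Round 3: Option 1 10, Option 2 6, Option 5 9. Option 2 eliminated.
Round 4: Option 1 10, Option 5 15. Option 5 has a majority (≥13).

Option 5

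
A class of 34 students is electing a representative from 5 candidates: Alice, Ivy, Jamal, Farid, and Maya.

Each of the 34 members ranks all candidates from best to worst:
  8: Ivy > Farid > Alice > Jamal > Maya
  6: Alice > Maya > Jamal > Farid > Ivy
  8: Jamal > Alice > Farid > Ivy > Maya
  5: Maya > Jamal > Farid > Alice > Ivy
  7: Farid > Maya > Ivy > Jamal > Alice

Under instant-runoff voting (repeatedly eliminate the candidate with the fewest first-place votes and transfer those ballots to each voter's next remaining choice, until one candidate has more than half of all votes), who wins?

Jamal

Round 1: Alice 6, Ivy 8, Jamal 8, Farid 7, Maya 5. Maya eliminated.
Round 2: Alice 6, Ivy 8, Jamal 13, Farid 7. Alice eliminated.
Round 3: Ivy 8, Jamal 19, Farid 7. Jamal has a majority (≥18).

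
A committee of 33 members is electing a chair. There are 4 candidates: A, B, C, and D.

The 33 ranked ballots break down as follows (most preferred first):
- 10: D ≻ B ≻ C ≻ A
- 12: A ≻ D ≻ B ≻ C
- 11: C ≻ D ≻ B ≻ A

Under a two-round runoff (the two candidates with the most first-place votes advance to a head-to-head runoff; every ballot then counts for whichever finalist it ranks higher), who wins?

Round 1 first-place votes: A 12, B 0, C 11, D 10. A and C advance.
Runoff: A is ranked above C on 12 ballots, C above A on 21.

C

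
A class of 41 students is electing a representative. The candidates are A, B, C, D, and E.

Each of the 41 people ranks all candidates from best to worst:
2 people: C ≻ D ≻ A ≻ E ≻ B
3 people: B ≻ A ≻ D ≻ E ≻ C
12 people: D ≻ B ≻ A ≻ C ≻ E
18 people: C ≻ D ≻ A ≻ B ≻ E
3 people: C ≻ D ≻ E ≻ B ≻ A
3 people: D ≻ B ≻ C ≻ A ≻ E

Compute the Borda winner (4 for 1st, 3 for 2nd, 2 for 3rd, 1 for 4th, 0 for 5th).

D

A: 2×2 + 3×3 + 12×2 + 18×2 + 3×0 + 3×1 = 76
B: 2×0 + 3×4 + 12×3 + 18×1 + 3×1 + 3×3 = 78
C: 2×4 + 3×0 + 12×1 + 18×4 + 3×4 + 3×2 = 110
D: 2×3 + 3×2 + 12×4 + 18×3 + 3×3 + 3×4 = 135
E: 2×1 + 3×1 + 12×0 + 18×0 + 3×2 + 3×0 = 11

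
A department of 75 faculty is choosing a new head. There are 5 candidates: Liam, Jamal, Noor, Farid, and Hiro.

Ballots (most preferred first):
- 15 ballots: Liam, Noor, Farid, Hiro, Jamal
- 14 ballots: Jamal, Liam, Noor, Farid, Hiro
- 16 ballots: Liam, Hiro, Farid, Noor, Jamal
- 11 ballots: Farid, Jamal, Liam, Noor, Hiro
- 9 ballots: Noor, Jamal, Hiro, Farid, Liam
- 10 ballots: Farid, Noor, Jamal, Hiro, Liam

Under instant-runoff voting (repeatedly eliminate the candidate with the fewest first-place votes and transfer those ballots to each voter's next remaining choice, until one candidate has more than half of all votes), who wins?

Jamal

Round 1: Liam 31, Jamal 14, Noor 9, Farid 21, Hiro 0. Hiro eliminated.
Round 2: Liam 31, Jamal 14, Noor 9, Farid 21. Noor eliminated.
Round 3: Liam 31, Jamal 23, Farid 21. Farid eliminated.
Round 4: Liam 31, Jamal 44. Jamal has a majority (≥38).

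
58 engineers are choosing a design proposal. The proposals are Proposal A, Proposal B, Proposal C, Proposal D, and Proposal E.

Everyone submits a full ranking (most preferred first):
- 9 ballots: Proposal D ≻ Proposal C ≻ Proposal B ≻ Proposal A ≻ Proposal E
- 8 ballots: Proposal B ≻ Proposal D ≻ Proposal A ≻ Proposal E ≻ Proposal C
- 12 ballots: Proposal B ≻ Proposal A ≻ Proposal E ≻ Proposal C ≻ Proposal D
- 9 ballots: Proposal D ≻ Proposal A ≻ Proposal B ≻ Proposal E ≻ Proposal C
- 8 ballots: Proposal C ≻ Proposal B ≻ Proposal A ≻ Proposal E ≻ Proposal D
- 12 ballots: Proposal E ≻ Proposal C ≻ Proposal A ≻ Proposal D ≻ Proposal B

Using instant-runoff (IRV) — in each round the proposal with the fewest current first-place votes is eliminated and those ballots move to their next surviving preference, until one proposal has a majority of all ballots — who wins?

Proposal D

Round 1: Proposal A 0, Proposal B 20, Proposal C 8, Proposal D 18, Proposal E 12. Proposal A eliminated.
Round 2: Proposal B 20, Proposal C 8, Proposal D 18, Proposal E 12. Proposal C eliminated.
Round 3: Proposal B 28, Proposal D 18, Proposal E 12. Proposal E eliminated.
Round 4: Proposal B 28, Proposal D 30. Proposal D has a majority (≥30).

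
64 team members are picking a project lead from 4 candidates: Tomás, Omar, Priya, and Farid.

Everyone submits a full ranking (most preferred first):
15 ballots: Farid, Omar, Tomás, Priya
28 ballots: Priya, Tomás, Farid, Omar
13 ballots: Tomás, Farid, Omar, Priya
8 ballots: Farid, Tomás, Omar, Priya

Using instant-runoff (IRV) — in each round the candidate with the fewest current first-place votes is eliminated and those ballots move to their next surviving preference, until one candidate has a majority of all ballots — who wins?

Farid

Round 1: Tomás 13, Omar 0, Priya 28, Farid 23. Omar eliminated.
Round 2: Tomás 13, Priya 28, Farid 23. Tomás eliminated.
Round 3: Priya 28, Farid 36. Farid has a majority (≥33).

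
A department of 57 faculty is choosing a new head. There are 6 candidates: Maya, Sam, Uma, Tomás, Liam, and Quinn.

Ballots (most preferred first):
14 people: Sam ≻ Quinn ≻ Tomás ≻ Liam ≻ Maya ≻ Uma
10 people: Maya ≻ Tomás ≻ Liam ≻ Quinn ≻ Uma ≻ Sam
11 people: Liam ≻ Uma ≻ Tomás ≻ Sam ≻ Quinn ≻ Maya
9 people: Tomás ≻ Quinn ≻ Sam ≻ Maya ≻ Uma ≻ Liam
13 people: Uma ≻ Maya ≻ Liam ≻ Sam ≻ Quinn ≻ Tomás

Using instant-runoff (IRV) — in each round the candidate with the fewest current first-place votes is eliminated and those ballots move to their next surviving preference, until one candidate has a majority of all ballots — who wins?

Liam

Round 1: Maya 10, Sam 14, Uma 13, Tomás 9, Liam 11, Quinn 0. Quinn eliminated.
Round 2: Maya 10, Sam 14, Uma 13, Tomás 9, Liam 11. Tomás eliminated.
Round 3: Maya 10, Sam 23, Uma 13, Liam 11. Maya eliminated.
Round 4: Sam 23, Uma 13, Liam 21. Uma eliminated.
Round 5: Sam 23, Liam 34. Liam has a majority (≥29).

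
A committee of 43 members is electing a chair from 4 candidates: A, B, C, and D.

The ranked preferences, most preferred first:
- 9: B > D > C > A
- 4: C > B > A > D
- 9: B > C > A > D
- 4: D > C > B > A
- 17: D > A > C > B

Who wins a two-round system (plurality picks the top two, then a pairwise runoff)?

Round 1 first-place votes: A 0, B 18, C 4, D 21. D and B advance.
Runoff: D is ranked above B on 21 ballots, B above D on 22.

B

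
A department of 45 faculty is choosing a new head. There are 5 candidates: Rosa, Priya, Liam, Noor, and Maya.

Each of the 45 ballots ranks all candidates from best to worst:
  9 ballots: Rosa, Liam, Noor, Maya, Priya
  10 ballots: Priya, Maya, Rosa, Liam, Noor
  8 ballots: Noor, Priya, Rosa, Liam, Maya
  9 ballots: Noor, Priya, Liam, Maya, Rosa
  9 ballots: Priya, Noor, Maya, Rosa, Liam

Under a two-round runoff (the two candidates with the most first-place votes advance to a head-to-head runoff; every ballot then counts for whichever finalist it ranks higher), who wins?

Round 1 first-place votes: Rosa 9, Priya 19, Liam 0, Noor 17, Maya 0. Priya and Noor advance.
Runoff: Priya is ranked above Noor on 19 ballots, Noor above Priya on 26.

Noor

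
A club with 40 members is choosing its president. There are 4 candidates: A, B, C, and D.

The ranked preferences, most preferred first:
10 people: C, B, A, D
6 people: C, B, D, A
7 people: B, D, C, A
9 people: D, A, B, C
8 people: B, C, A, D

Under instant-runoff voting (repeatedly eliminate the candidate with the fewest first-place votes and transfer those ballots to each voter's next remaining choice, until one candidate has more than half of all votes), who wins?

Round 1: A 0, B 15, C 16, D 9. A eliminated.
Round 2: B 15, C 16, D 9. D eliminated.
Round 3: B 24, C 16. B has a majority (≥21).

B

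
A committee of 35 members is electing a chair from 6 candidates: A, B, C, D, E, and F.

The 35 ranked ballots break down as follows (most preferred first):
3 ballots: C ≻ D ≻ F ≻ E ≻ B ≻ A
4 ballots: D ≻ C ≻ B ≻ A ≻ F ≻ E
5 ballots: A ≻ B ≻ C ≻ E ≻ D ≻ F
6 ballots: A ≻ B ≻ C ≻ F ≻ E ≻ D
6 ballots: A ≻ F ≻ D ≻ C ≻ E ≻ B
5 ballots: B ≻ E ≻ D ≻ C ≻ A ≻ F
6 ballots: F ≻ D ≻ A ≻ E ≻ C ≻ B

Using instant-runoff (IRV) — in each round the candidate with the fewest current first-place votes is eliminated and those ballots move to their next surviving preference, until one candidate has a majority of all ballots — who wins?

D

Round 1: A 17, B 5, C 3, D 4, E 0, F 6. E eliminated.
Round 2: A 17, B 5, C 3, D 4, F 6. C eliminated.
Round 3: A 17, B 5, D 7, F 6. B eliminated.
Round 4: A 17, D 12, F 6. F eliminated.
Round 5: A 17, D 18. D has a majority (≥18).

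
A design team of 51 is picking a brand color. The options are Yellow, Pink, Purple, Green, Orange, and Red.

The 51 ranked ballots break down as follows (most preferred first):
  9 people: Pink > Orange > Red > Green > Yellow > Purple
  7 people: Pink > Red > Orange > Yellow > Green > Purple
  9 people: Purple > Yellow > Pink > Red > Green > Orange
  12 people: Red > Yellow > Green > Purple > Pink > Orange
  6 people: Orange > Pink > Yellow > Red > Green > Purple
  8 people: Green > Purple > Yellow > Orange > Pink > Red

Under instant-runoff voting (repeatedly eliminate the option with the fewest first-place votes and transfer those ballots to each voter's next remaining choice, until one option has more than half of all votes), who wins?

Round 1: Yellow 0, Pink 16, Purple 9, Green 8, Orange 6, Red 12. Yellow eliminated.
Round 2: Pink 16, Purple 9, Green 8, Orange 6, Red 12. Orange eliminated.
Round 3: Pink 22, Purple 9, Green 8, Red 12. Green eliminated.
Round 4: Pink 22, Purple 17, Red 12. Red eliminated.
Round 5: Pink 22, Purple 29. Purple has a majority (≥26).

Purple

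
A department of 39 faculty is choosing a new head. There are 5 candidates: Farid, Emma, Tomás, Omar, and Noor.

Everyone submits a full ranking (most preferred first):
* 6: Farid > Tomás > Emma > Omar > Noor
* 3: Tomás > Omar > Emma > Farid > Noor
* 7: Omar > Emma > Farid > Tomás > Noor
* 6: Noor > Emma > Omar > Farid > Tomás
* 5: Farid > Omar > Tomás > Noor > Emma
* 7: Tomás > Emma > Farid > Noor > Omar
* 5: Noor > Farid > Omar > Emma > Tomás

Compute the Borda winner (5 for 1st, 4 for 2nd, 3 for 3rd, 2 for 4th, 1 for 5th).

Farid: 6×5 + 3×2 + 7×3 + 6×2 + 5×5 + 7×3 + 5×4 = 135
Emma: 6×3 + 3×3 + 7×4 + 6×4 + 5×1 + 7×4 + 5×2 = 122
Tomás: 6×4 + 3×5 + 7×2 + 6×1 + 5×3 + 7×5 + 5×1 = 114
Omar: 6×2 + 3×4 + 7×5 + 6×3 + 5×4 + 7×1 + 5×3 = 119
Noor: 6×1 + 3×1 + 7×1 + 6×5 + 5×2 + 7×2 + 5×5 = 95

Farid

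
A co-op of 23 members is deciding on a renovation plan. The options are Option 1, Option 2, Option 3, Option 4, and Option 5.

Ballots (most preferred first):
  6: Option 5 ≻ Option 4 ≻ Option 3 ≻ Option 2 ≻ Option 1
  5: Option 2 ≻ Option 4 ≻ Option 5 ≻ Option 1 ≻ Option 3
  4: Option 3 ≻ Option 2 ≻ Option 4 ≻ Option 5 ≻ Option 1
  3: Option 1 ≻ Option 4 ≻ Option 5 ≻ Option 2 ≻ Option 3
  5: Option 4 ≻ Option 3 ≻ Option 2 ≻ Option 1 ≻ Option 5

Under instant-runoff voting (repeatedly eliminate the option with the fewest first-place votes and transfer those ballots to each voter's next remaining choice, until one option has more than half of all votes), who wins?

Round 1: Option 1 3, Option 2 5, Option 3 4, Option 4 5, Option 5 6. Option 1 eliminated.
Round 2: Option 2 5, Option 3 4, Option 4 8, Option 5 6. Option 3 eliminated.
Round 3: Option 2 9, Option 4 8, Option 5 6. Option 5 eliminated.
Round 4: Option 2 9, Option 4 14. Option 4 has a majority (≥12).

Option 4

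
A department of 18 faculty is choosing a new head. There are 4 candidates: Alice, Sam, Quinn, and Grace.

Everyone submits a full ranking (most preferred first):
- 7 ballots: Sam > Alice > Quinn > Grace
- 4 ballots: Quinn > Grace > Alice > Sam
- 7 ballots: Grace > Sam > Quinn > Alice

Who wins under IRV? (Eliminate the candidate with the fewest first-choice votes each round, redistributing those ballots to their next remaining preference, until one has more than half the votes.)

Grace

Round 1: Alice 0, Sam 7, Quinn 4, Grace 7. Alice eliminated.
Round 2: Sam 7, Quinn 4, Grace 7. Quinn eliminated.
Round 3: Sam 7, Grace 11. Grace has a majority (≥10).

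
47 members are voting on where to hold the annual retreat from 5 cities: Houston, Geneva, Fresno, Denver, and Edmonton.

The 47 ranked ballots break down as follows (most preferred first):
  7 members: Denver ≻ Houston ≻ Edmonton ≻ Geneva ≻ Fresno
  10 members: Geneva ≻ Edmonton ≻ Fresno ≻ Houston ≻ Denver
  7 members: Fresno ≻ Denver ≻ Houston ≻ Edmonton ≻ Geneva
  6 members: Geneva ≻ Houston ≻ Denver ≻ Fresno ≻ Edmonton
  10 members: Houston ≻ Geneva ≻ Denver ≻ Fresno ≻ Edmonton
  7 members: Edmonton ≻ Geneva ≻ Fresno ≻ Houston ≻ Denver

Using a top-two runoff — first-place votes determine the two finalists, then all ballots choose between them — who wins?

Round 1 first-place votes: Houston 10, Geneva 16, Fresno 7, Denver 7, Edmonton 7. Geneva and Houston advance.
Runoff: Geneva is ranked above Houston on 23 ballots, Houston above Geneva on 24.

Houston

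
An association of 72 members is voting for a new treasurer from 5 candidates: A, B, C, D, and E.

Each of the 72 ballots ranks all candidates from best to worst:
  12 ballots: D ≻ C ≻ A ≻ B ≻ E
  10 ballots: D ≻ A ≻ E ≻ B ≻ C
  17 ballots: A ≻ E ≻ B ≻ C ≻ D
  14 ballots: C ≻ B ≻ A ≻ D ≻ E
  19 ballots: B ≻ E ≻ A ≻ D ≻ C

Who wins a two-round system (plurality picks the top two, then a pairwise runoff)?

Round 1 first-place votes: A 17, B 19, C 14, D 22, E 0. D and B advance.
Runoff: D is ranked above B on 22 ballots, B above D on 50.

B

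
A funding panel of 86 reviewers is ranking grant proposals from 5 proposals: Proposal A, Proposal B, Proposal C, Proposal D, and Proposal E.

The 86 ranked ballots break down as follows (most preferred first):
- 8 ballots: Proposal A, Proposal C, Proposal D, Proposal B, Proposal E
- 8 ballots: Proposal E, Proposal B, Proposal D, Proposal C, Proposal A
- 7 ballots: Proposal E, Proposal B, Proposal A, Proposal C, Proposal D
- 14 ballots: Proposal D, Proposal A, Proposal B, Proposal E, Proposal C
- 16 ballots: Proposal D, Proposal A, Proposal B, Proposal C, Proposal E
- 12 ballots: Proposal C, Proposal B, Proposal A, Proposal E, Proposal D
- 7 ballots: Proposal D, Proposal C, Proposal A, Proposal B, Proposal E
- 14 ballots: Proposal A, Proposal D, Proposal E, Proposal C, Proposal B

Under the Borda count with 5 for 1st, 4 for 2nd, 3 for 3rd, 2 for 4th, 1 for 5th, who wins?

Proposal A: 8×5 + 8×1 + 7×3 + 14×4 + 16×4 + 12×3 + 7×3 + 14×5 = 316
Proposal B: 8×2 + 8×4 + 7×4 + 14×3 + 16×3 + 12×4 + 7×2 + 14×1 = 242
Proposal C: 8×4 + 8×2 + 7×2 + 14×1 + 16×2 + 12×5 + 7×4 + 14×2 = 224
Proposal D: 8×3 + 8×3 + 7×1 + 14×5 + 16×5 + 12×1 + 7×5 + 14×4 = 308
Proposal E: 8×1 + 8×5 + 7×5 + 14×2 + 16×1 + 12×2 + 7×1 + 14×3 = 200

Proposal A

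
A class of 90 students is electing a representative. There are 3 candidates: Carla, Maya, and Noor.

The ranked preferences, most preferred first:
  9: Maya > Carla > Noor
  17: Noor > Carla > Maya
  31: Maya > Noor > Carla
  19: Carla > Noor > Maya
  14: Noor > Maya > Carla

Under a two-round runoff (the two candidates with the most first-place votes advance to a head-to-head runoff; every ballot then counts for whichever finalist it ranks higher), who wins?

Noor

Round 1 first-place votes: Carla 19, Maya 40, Noor 31. Maya and Noor advance.
Runoff: Maya is ranked above Noor on 40 ballots, Noor above Maya on 50.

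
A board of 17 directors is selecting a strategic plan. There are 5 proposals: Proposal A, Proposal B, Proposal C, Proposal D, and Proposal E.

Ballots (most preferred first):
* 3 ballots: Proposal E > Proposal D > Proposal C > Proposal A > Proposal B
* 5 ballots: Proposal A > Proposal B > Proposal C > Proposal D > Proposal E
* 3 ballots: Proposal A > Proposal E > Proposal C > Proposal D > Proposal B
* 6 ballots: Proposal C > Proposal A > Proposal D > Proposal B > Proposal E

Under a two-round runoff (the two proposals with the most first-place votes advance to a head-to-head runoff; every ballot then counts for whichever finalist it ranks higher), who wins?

Round 1 first-place votes: Proposal A 8, Proposal B 0, Proposal C 6, Proposal D 0, Proposal E 3. Proposal A and Proposal C advance.
Runoff: Proposal A is ranked above Proposal C on 8 ballots, Proposal C above Proposal A on 9.

Proposal C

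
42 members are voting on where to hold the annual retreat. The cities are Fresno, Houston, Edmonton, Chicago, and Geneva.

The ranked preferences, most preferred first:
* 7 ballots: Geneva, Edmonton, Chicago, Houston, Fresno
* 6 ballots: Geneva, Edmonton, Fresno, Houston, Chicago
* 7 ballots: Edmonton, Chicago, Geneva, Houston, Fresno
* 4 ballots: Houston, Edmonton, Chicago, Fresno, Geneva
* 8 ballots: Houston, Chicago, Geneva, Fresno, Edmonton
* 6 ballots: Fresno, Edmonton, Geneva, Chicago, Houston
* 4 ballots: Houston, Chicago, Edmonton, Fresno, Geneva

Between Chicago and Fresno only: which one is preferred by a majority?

Chicago

Chicago is ranked above Fresno on 30 ballots; Fresno above Chicago on 12.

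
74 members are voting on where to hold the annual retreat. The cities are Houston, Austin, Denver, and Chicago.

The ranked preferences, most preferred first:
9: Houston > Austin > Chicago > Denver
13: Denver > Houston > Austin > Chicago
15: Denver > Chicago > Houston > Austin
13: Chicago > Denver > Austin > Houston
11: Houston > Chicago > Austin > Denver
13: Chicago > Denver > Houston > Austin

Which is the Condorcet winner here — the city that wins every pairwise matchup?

Chicago

Chicago vs Houston: 41–33
Chicago vs Austin: 52–22
Chicago vs Denver: 46–28
Chicago beats every other city.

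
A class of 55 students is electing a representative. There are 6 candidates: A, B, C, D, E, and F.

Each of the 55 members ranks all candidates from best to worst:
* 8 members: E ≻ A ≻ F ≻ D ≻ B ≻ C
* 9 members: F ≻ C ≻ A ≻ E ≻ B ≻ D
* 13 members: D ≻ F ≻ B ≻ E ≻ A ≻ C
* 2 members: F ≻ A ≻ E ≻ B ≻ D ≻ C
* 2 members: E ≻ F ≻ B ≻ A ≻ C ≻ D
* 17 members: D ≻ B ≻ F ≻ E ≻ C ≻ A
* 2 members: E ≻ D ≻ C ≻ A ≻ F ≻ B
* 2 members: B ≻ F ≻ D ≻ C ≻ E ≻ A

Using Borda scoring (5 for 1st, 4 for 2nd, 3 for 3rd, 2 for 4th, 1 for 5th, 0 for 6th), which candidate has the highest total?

F

A: 8×4 + 9×3 + 13×1 + 2×4 + 2×2 + 17×0 + 2×2 + 2×0 = 88
B: 8×1 + 9×1 + 13×3 + 2×2 + 2×3 + 17×4 + 2×0 + 2×5 = 144
C: 8×0 + 9×4 + 13×0 + 2×0 + 2×1 + 17×1 + 2×3 + 2×2 = 65
D: 8×2 + 9×0 + 13×5 + 2×1 + 2×0 + 17×5 + 2×4 + 2×3 = 182
E: 8×5 + 9×2 + 13×2 + 2×3 + 2×5 + 17×2 + 2×5 + 2×1 = 146
F: 8×3 + 9×5 + 13×4 + 2×5 + 2×4 + 17×3 + 2×1 + 2×4 = 200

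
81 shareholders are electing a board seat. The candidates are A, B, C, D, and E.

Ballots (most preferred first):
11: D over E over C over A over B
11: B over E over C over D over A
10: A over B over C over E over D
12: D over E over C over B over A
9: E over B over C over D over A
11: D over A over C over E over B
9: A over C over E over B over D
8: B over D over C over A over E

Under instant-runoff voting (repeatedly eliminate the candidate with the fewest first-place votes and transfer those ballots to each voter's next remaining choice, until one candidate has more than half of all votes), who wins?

Round 1: A 19, B 19, C 0, D 34, E 9. C eliminated.
Round 2: A 19, B 19, D 34, E 9. E eliminated.
Round 3: A 19, B 28, D 34. A eliminated.
Round 4: B 47, D 34. B has a majority (≥41).

B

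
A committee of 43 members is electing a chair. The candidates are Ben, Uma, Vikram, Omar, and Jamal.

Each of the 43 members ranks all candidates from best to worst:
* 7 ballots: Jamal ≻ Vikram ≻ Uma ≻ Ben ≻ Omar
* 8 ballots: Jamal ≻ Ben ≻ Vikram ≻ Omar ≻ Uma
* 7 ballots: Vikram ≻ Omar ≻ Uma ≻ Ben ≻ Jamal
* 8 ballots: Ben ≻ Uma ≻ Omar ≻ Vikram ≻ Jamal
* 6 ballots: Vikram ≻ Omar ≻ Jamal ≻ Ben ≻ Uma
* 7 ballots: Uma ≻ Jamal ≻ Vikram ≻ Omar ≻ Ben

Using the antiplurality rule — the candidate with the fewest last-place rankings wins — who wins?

Vikram

Last-place votes: Ben 7, Uma 14, Vikram 0, Omar 7, Jamal 15.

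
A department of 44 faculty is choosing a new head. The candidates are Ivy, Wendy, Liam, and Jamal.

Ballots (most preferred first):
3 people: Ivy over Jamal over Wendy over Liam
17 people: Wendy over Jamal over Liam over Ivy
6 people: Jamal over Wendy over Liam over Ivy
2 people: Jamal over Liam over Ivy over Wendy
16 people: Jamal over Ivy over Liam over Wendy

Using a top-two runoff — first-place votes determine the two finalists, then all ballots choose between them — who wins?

Round 1 first-place votes: Ivy 3, Wendy 17, Liam 0, Jamal 24. Jamal and Wendy advance.
Runoff: Jamal is ranked above Wendy on 27 ballots, Wendy above Jamal on 17.

Jamal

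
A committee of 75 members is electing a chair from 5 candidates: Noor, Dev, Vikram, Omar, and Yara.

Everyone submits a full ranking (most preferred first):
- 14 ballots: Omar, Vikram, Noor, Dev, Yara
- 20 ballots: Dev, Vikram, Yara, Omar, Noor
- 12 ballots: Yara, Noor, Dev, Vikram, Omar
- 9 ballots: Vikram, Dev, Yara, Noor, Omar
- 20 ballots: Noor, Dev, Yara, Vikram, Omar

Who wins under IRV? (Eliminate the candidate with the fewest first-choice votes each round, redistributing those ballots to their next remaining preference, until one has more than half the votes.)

Noor

Round 1: Noor 20, Dev 20, Vikram 9, Omar 14, Yara 12. Vikram eliminated.
Round 2: Noor 20, Dev 29, Omar 14, Yara 12. Yara eliminated.
Round 3: Noor 32, Dev 29, Omar 14. Omar eliminated.
Round 4: Noor 46, Dev 29. Noor has a majority (≥38).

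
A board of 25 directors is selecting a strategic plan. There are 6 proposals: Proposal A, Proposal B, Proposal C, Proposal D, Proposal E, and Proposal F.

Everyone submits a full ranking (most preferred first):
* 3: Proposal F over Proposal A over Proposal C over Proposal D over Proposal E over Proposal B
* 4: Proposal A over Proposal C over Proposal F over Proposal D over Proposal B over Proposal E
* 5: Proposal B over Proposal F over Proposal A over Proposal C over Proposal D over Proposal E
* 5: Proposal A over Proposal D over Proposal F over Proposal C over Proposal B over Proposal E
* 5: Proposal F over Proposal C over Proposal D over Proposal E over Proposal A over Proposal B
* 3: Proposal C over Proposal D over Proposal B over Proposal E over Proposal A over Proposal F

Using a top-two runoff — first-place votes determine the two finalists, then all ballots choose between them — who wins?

Round 1 first-place votes: Proposal A 9, Proposal B 5, Proposal C 3, Proposal D 0, Proposal E 0, Proposal F 8. Proposal A and Proposal F advance.
Runoff: Proposal A is ranked above Proposal F on 12 ballots, Proposal F above Proposal A on 13.

Proposal F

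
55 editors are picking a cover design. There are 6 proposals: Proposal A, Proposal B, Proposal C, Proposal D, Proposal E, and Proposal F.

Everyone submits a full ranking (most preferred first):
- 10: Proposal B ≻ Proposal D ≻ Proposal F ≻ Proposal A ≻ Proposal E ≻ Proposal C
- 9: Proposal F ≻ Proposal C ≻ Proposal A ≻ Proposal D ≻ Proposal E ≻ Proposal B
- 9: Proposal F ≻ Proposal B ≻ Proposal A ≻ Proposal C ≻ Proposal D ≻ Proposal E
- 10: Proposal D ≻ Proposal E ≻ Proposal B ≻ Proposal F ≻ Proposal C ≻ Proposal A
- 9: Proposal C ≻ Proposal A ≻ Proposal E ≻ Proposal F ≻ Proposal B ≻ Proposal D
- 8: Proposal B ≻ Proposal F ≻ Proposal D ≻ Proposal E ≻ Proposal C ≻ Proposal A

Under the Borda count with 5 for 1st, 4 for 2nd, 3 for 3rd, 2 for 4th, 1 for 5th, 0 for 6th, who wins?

Proposal F

Proposal A: 10×2 + 9×3 + 9×3 + 10×0 + 9×4 + 8×0 = 110
Proposal B: 10×5 + 9×0 + 9×4 + 10×3 + 9×1 + 8×5 = 165
Proposal C: 10×0 + 9×4 + 9×2 + 10×1 + 9×5 + 8×1 = 117
Proposal D: 10×4 + 9×2 + 9×1 + 10×5 + 9×0 + 8×3 = 141
Proposal E: 10×1 + 9×1 + 9×0 + 10×4 + 9×3 + 8×2 = 102
Proposal F: 10×3 + 9×5 + 9×5 + 10×2 + 9×2 + 8×4 = 190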